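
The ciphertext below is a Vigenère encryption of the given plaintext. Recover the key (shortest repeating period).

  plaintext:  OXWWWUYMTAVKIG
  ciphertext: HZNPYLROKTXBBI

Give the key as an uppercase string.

TCR

  i= 0: H-O = 19 → T
  i= 1: Z-X =  2 → C
  i= 2: N-W = 17 → R
  i= 3: P-W = 19 → T
  i= 4: Y-W =  2 → C
  i= 5: L-U = 17 → R
  i= 6: R-Y = 19 → T
  i= 7: O-M =  2 → C
  i= 8: K-T = 17 → R
  i= 9: T-A = 19 → T
  i=10: X-V =  2 → C
  i=11: B-K = 17 → R
  i=12: B-I = 19 → T
  i=13: I-G =  2 → C
  shifts repeat with period 3: TCR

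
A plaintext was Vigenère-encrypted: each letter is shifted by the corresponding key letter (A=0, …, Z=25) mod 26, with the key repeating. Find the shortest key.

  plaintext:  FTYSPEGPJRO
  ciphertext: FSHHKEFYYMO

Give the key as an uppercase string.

  i= 0: F-F =  0 → A
  i= 1: S-T = 25 → Z
  i= 2: H-Y =  9 → J
  i= 3: H-S = 15 → P
  i= 4: K-P = 21 → V
  i= 5: E-E =  0 → A
  i= 6: F-G = 25 → Z
  i= 7: Y-P =  9 → J
  i= 8: Y-J = 15 → P
  i= 9: M-R = 21 → V
  i=10: O-O =  0 → A
  shifts repeat with period 5: AZJPV

AZJPV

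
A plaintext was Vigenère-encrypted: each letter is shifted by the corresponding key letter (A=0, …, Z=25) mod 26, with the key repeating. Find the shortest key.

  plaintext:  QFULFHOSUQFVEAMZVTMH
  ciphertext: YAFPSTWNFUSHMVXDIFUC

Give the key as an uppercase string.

  i= 0: Y-Q =  8 → I
  i= 1: A-F = 21 → V
  i= 2: F-U = 11 → L
  i= 3: P-L =  4 → E
  i= 4: S-F = 13 → N
  i= 5: T-H = 12 → M
  i= 6: W-O =  8 → I
  i= 7: N-S = 21 → V
  i= 8: F-U = 11 → L
  i= 9: U-Q =  4 → E
  i=10: S-F = 13 → N
  i=11: H-V = 12 → M
  i=12: M-E =  8 → I
  i=13: V-A = 21 → V
  i=14: X-M = 11 → L
  i=15: D-Z =  4 → E
  i=16: I-V = 13 → N
  i=17: F-T = 12 → M
  i=18: U-M =  8 → I
  i=19: C-H = 21 → V
  shifts repeat with period 6: IVLENM

IVLENM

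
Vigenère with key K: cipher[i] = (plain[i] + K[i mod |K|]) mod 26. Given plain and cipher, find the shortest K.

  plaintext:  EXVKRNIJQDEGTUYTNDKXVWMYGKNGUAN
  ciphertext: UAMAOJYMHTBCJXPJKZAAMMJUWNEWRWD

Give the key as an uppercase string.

QDRQXW

  i= 0: U-E = 16 → Q
  i= 1: A-X =  3 → D
  i= 2: M-V = 17 → R
  i= 3: A-K = 16 → Q
  i= 4: O-R = 23 → X
  i= 5: J-N = 22 → W
  i= 6: Y-I = 16 → Q
  i= 7: M-J =  3 → D
  i= 8: H-Q = 17 → R
  i= 9: T-D = 16 → Q
  i=10: B-E = 23 → X
  i=11: C-G = 22 → W
  i=12: J-T = 16 → Q
  i=13: X-U =  3 → D
  i=14: P-Y = 17 → R
  i=15: J-T = 16 → Q
  i=16: K-N = 23 → X
  i=17: Z-D = 22 → W
  i=18: A-K = 16 → Q
  i=19: A-X =  3 → D
  i=20: M-V = 17 → R
  i=21: M-W = 16 → Q
  i=22: J-M = 23 → X
  i=23: U-Y = 22 → W
  i=24: W-G = 16 → Q
  i=25: N-K =  3 → D
  i=26: E-N = 17 → R
  i=27: W-G = 16 → Q
  i=28: R-U = 23 → X
  i=29: W-A = 22 → W
  i=30: D-N = 16 → Q
  shifts repeat with period 6: QDRQXW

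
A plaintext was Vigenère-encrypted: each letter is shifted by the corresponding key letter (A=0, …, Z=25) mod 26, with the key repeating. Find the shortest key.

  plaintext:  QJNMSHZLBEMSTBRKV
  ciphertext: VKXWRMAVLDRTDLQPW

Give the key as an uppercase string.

  i= 0: V-Q =  5 → F
  i= 1: K-J =  1 → B
  i= 2: X-N = 10 → K
  i= 3: W-M = 10 → K
  i= 4: R-S = 25 → Z
  i= 5: M-H =  5 → F
  i= 6: A-Z =  1 → B
  i= 7: V-L = 10 → K
  i= 8: L-B = 10 → K
  i= 9: D-E = 25 → Z
  i=10: R-M =  5 → F
  i=11: T-S =  1 → B
  i=12: D-T = 10 → K
  i=13: L-B = 10 → K
  i=14: Q-R = 25 → Z
  i=15: P-K =  5 → F
  i=16: W-V =  1 → B
  shifts repeat with period 5: FBKKZ

FBKKZ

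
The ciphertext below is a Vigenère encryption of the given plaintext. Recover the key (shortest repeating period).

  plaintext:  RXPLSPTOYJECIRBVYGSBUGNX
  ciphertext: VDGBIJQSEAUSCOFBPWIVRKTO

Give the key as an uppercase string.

  i= 0: V-R =  4 → E
  i= 1: D-X =  6 → G
  i= 2: G-P = 17 → R
  i= 3: B-L = 16 → Q
  i= 4: I-S = 16 → Q
  i= 5: J-P = 20 → U
  i= 6: Q-T = 23 → X
  i= 7: S-O =  4 → E
  i= 8: E-Y =  6 → G
  i= 9: A-J = 17 → R
  i=10: U-E = 16 → Q
  i=11: S-C = 16 → Q
  i=12: C-I = 20 → U
  i=13: O-R = 23 → X
  i=14: F-B =  4 → E
  i=15: B-V =  6 → G
  i=16: P-Y = 17 → R
  i=17: W-G = 16 → Q
  i=18: I-S = 16 → Q
  i=19: V-B = 20 → U
  i=20: R-U = 23 → X
  i=21: K-G =  4 → E
  i=22: T-N =  6 → G
  i=23: O-X = 17 → R
  shifts repeat with period 7: EGRQQUX

EGRQQUX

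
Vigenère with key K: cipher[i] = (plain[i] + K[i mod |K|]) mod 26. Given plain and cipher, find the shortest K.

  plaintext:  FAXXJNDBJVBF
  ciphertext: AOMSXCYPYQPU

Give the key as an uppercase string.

  i= 0: A-F = 21 → V
  i= 1: O-A = 14 → O
  i= 2: M-X = 15 → P
  i= 3: S-X = 21 → V
  i= 4: X-J = 14 → O
  i= 5: C-N = 15 → P
  i= 6: Y-D = 21 → V
  i= 7: P-B = 14 → O
  i= 8: Y-J = 15 → P
  i= 9: Q-V = 21 → V
  i=10: P-B = 14 → O
  i=11: U-F = 15 → P
  shifts repeat with period 3: VOP

VOP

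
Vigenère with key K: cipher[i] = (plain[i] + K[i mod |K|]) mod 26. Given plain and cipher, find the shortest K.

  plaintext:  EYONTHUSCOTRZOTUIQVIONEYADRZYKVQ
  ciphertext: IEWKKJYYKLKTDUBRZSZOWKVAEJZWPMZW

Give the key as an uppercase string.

  i= 0: I-E =  4 → E
  i= 1: E-Y =  6 → G
  i= 2: W-O =  8 → I
  i= 3: K-N = 23 → X
  i= 4: K-T = 17 → R
  i= 5: J-H =  2 → C
  i= 6: Y-U =  4 → E
  i= 7: Y-S =  6 → G
  i= 8: K-C =  8 → I
  i= 9: L-O = 23 → X
  i=10: K-T = 17 → R
  i=11: T-R =  2 → C
  i=12: D-Z =  4 → E
  i=13: U-O =  6 → G
  i=14: B-T =  8 → I
  i=15: R-U = 23 → X
  i=16: Z-I = 17 → R
  i=17: S-Q =  2 → C
  i=18: Z-V =  4 → E
  i=19: O-I =  6 → G
  i=20: W-O =  8 → I
  i=21: K-N = 23 → X
  i=22: V-E = 17 → R
  i=23: A-Y =  2 → C
  i=24: E-A =  4 → E
  i=25: J-D =  6 → G
  i=26: Z-R =  8 → I
  i=27: W-Z = 23 → X
  i=28: P-Y = 17 → R
  i=29: M-K =  2 → C
  i=30: Z-V =  4 → E
  i=31: W-Q =  6 → G
  shifts repeat with period 6: EGIXRC

EGIXRC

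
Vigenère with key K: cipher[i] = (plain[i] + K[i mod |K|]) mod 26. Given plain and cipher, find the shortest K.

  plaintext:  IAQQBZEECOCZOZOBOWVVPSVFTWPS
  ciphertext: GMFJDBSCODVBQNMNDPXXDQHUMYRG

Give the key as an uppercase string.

  i= 0: G-I = 24 → Y
  i= 1: M-A = 12 → M
  i= 2: F-Q = 15 → P
  i= 3: J-Q = 19 → T
  i= 4: D-B =  2 → C
  i= 5: B-Z =  2 → C
  i= 6: S-E = 14 → O
  i= 7: C-E = 24 → Y
  i= 8: O-C = 12 → M
  i= 9: D-O = 15 → P
  i=10: V-C = 19 → T
  i=11: B-Z =  2 → C
  i=12: Q-O =  2 → C
  i=13: N-Z = 14 → O
  i=14: M-O = 24 → Y
  i=15: N-B = 12 → M
  i=16: D-O = 15 → P
  i=17: P-W = 19 → T
  i=18: X-V =  2 → C
  i=19: X-V =  2 → C
  i=20: D-P = 14 → O
  i=21: Q-S = 24 → Y
  i=22: H-V = 12 → M
  i=23: U-F = 15 → P
  i=24: M-T = 19 → T
  i=25: Y-W =  2 → C
  i=26: R-P =  2 → C
  i=27: G-S = 14 → O
  shifts repeat with period 7: YMPTCCO

YMPTCCO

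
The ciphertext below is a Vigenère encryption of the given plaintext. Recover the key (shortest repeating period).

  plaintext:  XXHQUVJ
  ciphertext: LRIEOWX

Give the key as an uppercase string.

  i= 0: L-X = 14 → O
  i= 1: R-X = 20 → U
  i= 2: I-H =  1 → B
  i= 3: E-Q = 14 → O
  i= 4: O-U = 20 → U
  i= 5: W-V =  1 → B
  i= 6: X-J = 14 → O
  shifts repeat with period 3: OUB

OUB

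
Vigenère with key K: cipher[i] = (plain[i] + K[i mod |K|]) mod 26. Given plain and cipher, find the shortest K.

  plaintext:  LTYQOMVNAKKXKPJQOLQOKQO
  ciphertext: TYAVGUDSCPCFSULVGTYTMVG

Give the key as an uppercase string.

  i= 0: T-L =  8 → I
  i= 1: Y-T =  5 → F
  i= 2: A-Y =  2 → C
  i= 3: V-Q =  5 → F
  i= 4: G-O = 18 → S
  i= 5: U-M =  8 → I
  i= 6: D-V =  8 → I
  i= 7: S-N =  5 → F
  i= 8: C-A =  2 → C
  i= 9: P-K =  5 → F
  i=10: C-K = 18 → S
  i=11: F-X =  8 → I
  i=12: S-K =  8 → I
  i=13: U-P =  5 → F
  i=14: L-J =  2 → C
  i=15: V-Q =  5 → F
  i=16: G-O = 18 → S
  i=17: T-L =  8 → I
  i=18: Y-Q =  8 → I
  i=19: T-O =  5 → F
  i=20: M-K =  2 → C
  i=21: V-Q =  5 → F
  i=22: G-O = 18 → S
  shifts repeat with period 6: IFCFSI

IFCFSI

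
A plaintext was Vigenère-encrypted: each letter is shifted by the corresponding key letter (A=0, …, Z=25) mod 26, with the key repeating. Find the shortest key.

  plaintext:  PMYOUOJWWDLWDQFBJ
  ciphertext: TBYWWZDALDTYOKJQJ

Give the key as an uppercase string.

  i= 0: T-P =  4 → E
  i= 1: B-M = 15 → P
  i= 2: Y-Y =  0 → A
  i= 3: W-O =  8 → I
  i= 4: W-U =  2 → C
  i= 5: Z-O = 11 → L
  i= 6: D-J = 20 → U
  i= 7: A-W =  4 → E
  i= 8: L-W = 15 → P
  i= 9: D-D =  0 → A
  i=10: T-L =  8 → I
  i=11: Y-W =  2 → C
  i=12: O-D = 11 → L
  i=13: K-Q = 20 → U
  i=14: J-F =  4 → E
  i=15: Q-B = 15 → P
  i=16: J-J =  0 → A
  shifts repeat with period 7: EPAICLU

EPAICLU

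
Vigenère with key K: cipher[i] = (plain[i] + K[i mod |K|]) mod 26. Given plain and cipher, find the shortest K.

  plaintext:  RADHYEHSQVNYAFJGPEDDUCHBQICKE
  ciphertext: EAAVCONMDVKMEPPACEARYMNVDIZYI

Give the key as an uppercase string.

NAXOEKGU

  i= 0: E-R = 13 → N
  i= 1: A-A =  0 → A
  i= 2: A-D = 23 → X
  i= 3: V-H = 14 → O
  i= 4: C-Y =  4 → E
  i= 5: O-E = 10 → K
  i= 6: N-H =  6 → G
  i= 7: M-S = 20 → U
  i= 8: D-Q = 13 → N
  i= 9: V-V =  0 → A
  i=10: K-N = 23 → X
  i=11: M-Y = 14 → O
  i=12: E-A =  4 → E
  i=13: P-F = 10 → K
  i=14: P-J =  6 → G
  i=15: A-G = 20 → U
  i=16: C-P = 13 → N
  i=17: E-E =  0 → A
  i=18: A-D = 23 → X
  i=19: R-D = 14 → O
  i=20: Y-U =  4 → E
  i=21: M-C = 10 → K
  i=22: N-H =  6 → G
  i=23: V-B = 20 → U
  i=24: D-Q = 13 → N
  i=25: I-I =  0 → A
  i=26: Z-C = 23 → X
  i=27: Y-K = 14 → O
  i=28: I-E =  4 → E
  shifts repeat with period 8: NAXOEKGU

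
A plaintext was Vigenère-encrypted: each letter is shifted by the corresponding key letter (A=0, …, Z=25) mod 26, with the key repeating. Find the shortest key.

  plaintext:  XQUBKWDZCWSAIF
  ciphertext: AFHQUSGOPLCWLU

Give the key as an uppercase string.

DPNPKW

  i= 0: A-X =  3 → D
  i= 1: F-Q = 15 → P
  i= 2: H-U = 13 → N
  i= 3: Q-B = 15 → P
  i= 4: U-K = 10 → K
  i= 5: S-W = 22 → W
  i= 6: G-D =  3 → D
  i= 7: O-Z = 15 → P
  i= 8: P-C = 13 → N
  i= 9: L-W = 15 → P
  i=10: C-S = 10 → K
  i=11: W-A = 22 → W
  i=12: L-I =  3 → D
  i=13: U-F = 15 → P
  shifts repeat with period 6: DPNPKW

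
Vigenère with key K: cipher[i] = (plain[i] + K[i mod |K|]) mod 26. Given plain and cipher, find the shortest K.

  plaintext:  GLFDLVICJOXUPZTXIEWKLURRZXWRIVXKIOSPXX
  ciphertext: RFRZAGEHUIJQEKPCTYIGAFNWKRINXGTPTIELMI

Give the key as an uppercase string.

  i= 0: R-G = 11 → L
  i= 1: F-L = 20 → U
  i= 2: R-F = 12 → M
  i= 3: Z-D = 22 → W
  i= 4: A-L = 15 → P
  i= 5: G-V = 11 → L
  i= 6: E-I = 22 → W
  i= 7: H-C =  5 → F
  i= 8: U-J = 11 → L
  i= 9: I-O = 20 → U
  i=10: J-X = 12 → M
  i=11: Q-U = 22 → W
  i=12: E-P = 15 → P
  i=13: K-Z = 11 → L
  i=14: P-T = 22 → W
  i=15: C-X =  5 → F
  i=16: T-I = 11 → L
  i=17: Y-E = 20 → U
  i=18: I-W = 12 → M
  i=19: G-K = 22 → W
  i=20: A-L = 15 → P
  i=21: F-U = 11 → L
  i=22: N-R = 22 → W
  i=23: W-R =  5 → F
  i=24: K-Z = 11 → L
  i=25: R-X = 20 → U
  i=26: I-W = 12 → M
  i=27: N-R = 22 → W
  i=28: X-I = 15 → P
  i=29: G-V = 11 → L
  i=30: T-X = 22 → W
  i=31: P-K =  5 → F
  i=32: T-I = 11 → L
  i=33: I-O = 20 → U
  i=34: E-S = 12 → M
  i=35: L-P = 22 → W
  i=36: M-X = 15 → P
  i=37: I-X = 11 → L
  shifts repeat with period 8: LUMWPLWF

LUMWPLWF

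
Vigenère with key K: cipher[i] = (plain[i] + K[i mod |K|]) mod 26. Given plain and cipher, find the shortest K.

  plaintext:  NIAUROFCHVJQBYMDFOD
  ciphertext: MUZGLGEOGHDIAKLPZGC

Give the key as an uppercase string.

ZMZMUS

  i= 0: M-N = 25 → Z
  i= 1: U-I = 12 → M
  i= 2: Z-A = 25 → Z
  i= 3: G-U = 12 → M
  i= 4: L-R = 20 → U
  i= 5: G-O = 18 → S
  i= 6: E-F = 25 → Z
  i= 7: O-C = 12 → M
  i= 8: G-H = 25 → Z
  i= 9: H-V = 12 → M
  i=10: D-J = 20 → U
  i=11: I-Q = 18 → S
  i=12: A-B = 25 → Z
  i=13: K-Y = 12 → M
  i=14: L-M = 25 → Z
  i=15: P-D = 12 → M
  i=16: Z-F = 20 → U
  i=17: G-O = 18 → S
  i=18: C-D = 25 → Z
  shifts repeat with period 6: ZMZMUS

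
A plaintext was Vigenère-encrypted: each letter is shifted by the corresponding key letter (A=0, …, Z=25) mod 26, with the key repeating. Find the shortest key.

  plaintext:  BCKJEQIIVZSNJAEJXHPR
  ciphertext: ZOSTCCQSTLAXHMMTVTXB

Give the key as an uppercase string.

YMIK

  i= 0: Z-B = 24 → Y
  i= 1: O-C = 12 → M
  i= 2: S-K =  8 → I
  i= 3: T-J = 10 → K
  i= 4: C-E = 24 → Y
  i= 5: C-Q = 12 → M
  i= 6: Q-I =  8 → I
  i= 7: S-I = 10 → K
  i= 8: T-V = 24 → Y
  i= 9: L-Z = 12 → M
  i=10: A-S =  8 → I
  i=11: X-N = 10 → K
  i=12: H-J = 24 → Y
  i=13: M-A = 12 → M
  i=14: M-E =  8 → I
  i=15: T-J = 10 → K
  i=16: V-X = 24 → Y
  i=17: T-H = 12 → M
  i=18: X-P =  8 → I
  i=19: B-R = 10 → K
  shifts repeat with period 4: YMIK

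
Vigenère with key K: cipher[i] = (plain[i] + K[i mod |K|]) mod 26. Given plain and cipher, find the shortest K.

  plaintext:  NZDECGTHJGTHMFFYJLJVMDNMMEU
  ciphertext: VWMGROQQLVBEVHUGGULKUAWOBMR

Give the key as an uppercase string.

IXJCP

  i= 0: V-N =  8 → I
  i= 1: W-Z = 23 → X
  i= 2: M-D =  9 → J
  i= 3: G-E =  2 → C
  i= 4: R-C = 15 → P
  i= 5: O-G =  8 → I
  i= 6: Q-T = 23 → X
  i= 7: Q-H =  9 → J
  i= 8: L-J =  2 → C
  i= 9: V-G = 15 → P
  i=10: B-T =  8 → I
  i=11: E-H = 23 → X
  i=12: V-M =  9 → J
  i=13: H-F =  2 → C
  i=14: U-F = 15 → P
  i=15: G-Y =  8 → I
  i=16: G-J = 23 → X
  i=17: U-L =  9 → J
  i=18: L-J =  2 → C
  i=19: K-V = 15 → P
  i=20: U-M =  8 → I
  i=21: A-D = 23 → X
  i=22: W-N =  9 → J
  i=23: O-M =  2 → C
  i=24: B-M = 15 → P
  i=25: M-E =  8 → I
  i=26: R-U = 23 → X
  shifts repeat with period 5: IXJCP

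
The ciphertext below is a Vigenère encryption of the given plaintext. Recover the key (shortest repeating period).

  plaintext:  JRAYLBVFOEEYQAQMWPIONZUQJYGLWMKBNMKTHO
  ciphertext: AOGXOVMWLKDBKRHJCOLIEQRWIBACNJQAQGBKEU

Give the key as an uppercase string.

  i= 0: A-J = 17 → R
  i= 1: O-R = 23 → X
  i= 2: G-A =  6 → G
  i= 3: X-Y = 25 → Z
  i= 4: O-L =  3 → D
  i= 5: V-B = 20 → U
  i= 6: M-V = 17 → R
  i= 7: W-F = 17 → R
  i= 8: L-O = 23 → X
  i= 9: K-E =  6 → G
  i=10: D-E = 25 → Z
  i=11: B-Y =  3 → D
  i=12: K-Q = 20 → U
  i=13: R-A = 17 → R
  i=14: H-Q = 17 → R
  i=15: J-M = 23 → X
  i=16: C-W =  6 → G
  i=17: O-P = 25 → Z
  i=18: L-I =  3 → D
  i=19: I-O = 20 → U
  i=20: E-N = 17 → R
  i=21: Q-Z = 17 → R
  i=22: R-U = 23 → X
  i=23: W-Q =  6 → G
  i=24: I-J = 25 → Z
  i=25: B-Y =  3 → D
  i=26: A-G = 20 → U
  i=27: C-L = 17 → R
  i=28: N-W = 17 → R
  i=29: J-M = 23 → X
  i=30: Q-K =  6 → G
  i=31: A-B = 25 → Z
  i=32: Q-N =  3 → D
  i=33: G-M = 20 → U
  i=34: B-K = 17 → R
  i=35: K-T = 17 → R
  i=36: E-H = 23 → X
  i=37: U-O =  6 → G
  shifts repeat with period 7: RXGZDUR

RXGZDUR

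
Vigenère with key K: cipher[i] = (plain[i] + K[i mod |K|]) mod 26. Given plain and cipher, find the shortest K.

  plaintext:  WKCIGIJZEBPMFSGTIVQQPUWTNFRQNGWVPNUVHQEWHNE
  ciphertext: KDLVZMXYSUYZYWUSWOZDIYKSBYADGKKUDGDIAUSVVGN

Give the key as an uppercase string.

OTJNTEOZ

  i= 0: K-W = 14 → O
  i= 1: D-K = 19 → T
  i= 2: L-C =  9 → J
  i= 3: V-I = 13 → N
  i= 4: Z-G = 19 → T
  i= 5: M-I =  4 → E
  i= 6: X-J = 14 → O
  i= 7: Y-Z = 25 → Z
  i= 8: S-E = 14 → O
  i= 9: U-B = 19 → T
  i=10: Y-P =  9 → J
  i=11: Z-M = 13 → N
  i=12: Y-F = 19 → T
  i=13: W-S =  4 → E
  i=14: U-G = 14 → O
  i=15: S-T = 25 → Z
  i=16: W-I = 14 → O
  i=17: O-V = 19 → T
  i=18: Z-Q =  9 → J
  i=19: D-Q = 13 → N
  i=20: I-P = 19 → T
  i=21: Y-U =  4 → E
  i=22: K-W = 14 → O
  i=23: S-T = 25 → Z
  i=24: B-N = 14 → O
  i=25: Y-F = 19 → T
  i=26: A-R =  9 → J
  i=27: D-Q = 13 → N
  i=28: G-N = 19 → T
  i=29: K-G =  4 → E
  i=30: K-W = 14 → O
  i=31: U-V = 25 → Z
  i=32: D-P = 14 → O
  i=33: G-N = 19 → T
  i=34: D-U =  9 → J
  i=35: I-V = 13 → N
  i=36: A-H = 19 → T
  i=37: U-Q =  4 → E
  i=38: S-E = 14 → O
  i=39: V-W = 25 → Z
  i=40: V-H = 14 → O
  i=41: G-N = 19 → T
  i=42: N-E =  9 → J
  shifts repeat with period 8: OTJNTEOZ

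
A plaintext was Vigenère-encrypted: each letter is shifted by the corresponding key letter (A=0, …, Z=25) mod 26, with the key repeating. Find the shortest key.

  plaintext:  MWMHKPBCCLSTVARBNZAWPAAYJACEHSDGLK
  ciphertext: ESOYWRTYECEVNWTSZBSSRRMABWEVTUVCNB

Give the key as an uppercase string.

SWCRMC

  i= 0: E-M = 18 → S
  i= 1: S-W = 22 → W
  i= 2: O-M =  2 → C
  i= 3: Y-H = 17 → R
  i= 4: W-K = 12 → M
  i= 5: R-P =  2 → C
  i= 6: T-B = 18 → S
  i= 7: Y-C = 22 → W
  i= 8: E-C =  2 → C
  i= 9: C-L = 17 → R
  i=10: E-S = 12 → M
  i=11: V-T =  2 → C
  i=12: N-V = 18 → S
  i=13: W-A = 22 → W
  i=14: T-R =  2 → C
  i=15: S-B = 17 → R
  i=16: Z-N = 12 → M
  i=17: B-Z =  2 → C
  i=18: S-A = 18 → S
  i=19: S-W = 22 → W
  i=20: R-P =  2 → C
  i=21: R-A = 17 → R
  i=22: M-A = 12 → M
  i=23: A-Y =  2 → C
  i=24: B-J = 18 → S
  i=25: W-A = 22 → W
  i=26: E-C =  2 → C
  i=27: V-E = 17 → R
  i=28: T-H = 12 → M
  i=29: U-S =  2 → C
  i=30: V-D = 18 → S
  i=31: C-G = 22 → W
  i=32: N-L =  2 → C
  i=33: B-K = 17 → R
  shifts repeat with period 6: SWCRMC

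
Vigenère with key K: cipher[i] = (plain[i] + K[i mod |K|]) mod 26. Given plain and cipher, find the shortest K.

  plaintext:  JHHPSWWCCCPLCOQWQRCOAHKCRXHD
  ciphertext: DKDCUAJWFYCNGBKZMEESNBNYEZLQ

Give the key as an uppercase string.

  i= 0: D-J = 20 → U
  i= 1: K-H =  3 → D
  i= 2: D-H = 22 → W
  i= 3: C-P = 13 → N
  i= 4: U-S =  2 → C
  i= 5: A-W =  4 → E
  i= 6: J-W = 13 → N
  i= 7: W-C = 20 → U
  i= 8: F-C =  3 → D
  i= 9: Y-C = 22 → W
  i=10: C-P = 13 → N
  i=11: N-L =  2 → C
  i=12: G-C =  4 → E
  i=13: B-O = 13 → N
  i=14: K-Q = 20 → U
  i=15: Z-W =  3 → D
  i=16: M-Q = 22 → W
  i=17: E-R = 13 → N
  i=18: E-C =  2 → C
  i=19: S-O =  4 → E
  i=20: N-A = 13 → N
  i=21: B-H = 20 → U
  i=22: N-K =  3 → D
  i=23: Y-C = 22 → W
  i=24: E-R = 13 → N
  i=25: Z-X =  2 → C
  i=26: L-H =  4 → E
  i=27: Q-D = 13 → N
  shifts repeat with period 7: UDWNCEN

UDWNCEN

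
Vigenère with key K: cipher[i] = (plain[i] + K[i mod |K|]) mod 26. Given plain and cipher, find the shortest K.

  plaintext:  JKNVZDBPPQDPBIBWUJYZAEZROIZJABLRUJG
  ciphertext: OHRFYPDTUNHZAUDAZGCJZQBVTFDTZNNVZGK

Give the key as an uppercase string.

  i= 0: O-J =  5 → F
  i= 1: H-K = 23 → X
  i= 2: R-N =  4 → E
  i= 3: F-V = 10 → K
  i= 4: Y-Z = 25 → Z
  i= 5: P-D = 12 → M
  i= 6: D-B =  2 → C
  i= 7: T-P =  4 → E
  i= 8: U-P =  5 → F
  i= 9: N-Q = 23 → X
  i=10: H-D =  4 → E
  i=11: Z-P = 10 → K
  i=12: A-B = 25 → Z
  i=13: U-I = 12 → M
  i=14: D-B =  2 → C
  i=15: A-W =  4 → E
  i=16: Z-U =  5 → F
  i=17: G-J = 23 → X
  i=18: C-Y =  4 → E
  i=19: J-Z = 10 → K
  i=20: Z-A = 25 → Z
  i=21: Q-E = 12 → M
  i=22: B-Z =  2 → C
  i=23: V-R =  4 → E
  i=24: T-O =  5 → F
  i=25: F-I = 23 → X
  i=26: D-Z =  4 → E
  i=27: T-J = 10 → K
  i=28: Z-A = 25 → Z
  i=29: N-B = 12 → M
  i=30: N-L =  2 → C
  i=31: V-R =  4 → E
  i=32: Z-U =  5 → F
  i=33: G-J = 23 → X
  i=34: K-G =  4 → E
  shifts repeat with period 8: FXEKZMCE

FXEKZMCE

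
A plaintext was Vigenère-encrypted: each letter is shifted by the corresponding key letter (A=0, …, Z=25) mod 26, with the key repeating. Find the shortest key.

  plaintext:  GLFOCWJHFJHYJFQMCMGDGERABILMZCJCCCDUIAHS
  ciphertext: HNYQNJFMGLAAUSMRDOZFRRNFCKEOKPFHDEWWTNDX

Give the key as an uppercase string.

  i= 0: H-G =  1 → B
  i= 1: N-L =  2 → C
  i= 2: Y-F = 19 → T
  i= 3: Q-O =  2 → C
  i= 4: N-C = 11 → L
  i= 5: J-W = 13 → N
  i= 6: F-J = 22 → W
  i= 7: M-H =  5 → F
  i= 8: G-F =  1 → B
  i= 9: L-J =  2 → C
  i=10: A-H = 19 → T
  i=11: A-Y =  2 → C
  i=12: U-J = 11 → L
  i=13: S-F = 13 → N
  i=14: M-Q = 22 → W
  i=15: R-M =  5 → F
  i=16: D-C =  1 → B
  i=17: O-M =  2 → C
  i=18: Z-G = 19 → T
  i=19: F-D =  2 → C
  i=20: R-G = 11 → L
  i=21: R-E = 13 → N
  i=22: N-R = 22 → W
  i=23: F-A =  5 → F
  i=24: C-B =  1 → B
  i=25: K-I =  2 → C
  i=26: E-L = 19 → T
  i=27: O-M =  2 → C
  i=28: K-Z = 11 → L
  i=29: P-C = 13 → N
  i=30: F-J = 22 → W
  i=31: H-C =  5 → F
  i=32: D-C =  1 → B
  i=33: E-C =  2 → C
  i=34: W-D = 19 → T
  i=35: W-U =  2 → C
  i=36: T-I = 11 → L
  i=37: N-A = 13 → N
  i=38: D-H = 22 → W
  i=39: X-S =  5 → F
  shifts repeat with period 8: BCTCLNWF

BCTCLNWF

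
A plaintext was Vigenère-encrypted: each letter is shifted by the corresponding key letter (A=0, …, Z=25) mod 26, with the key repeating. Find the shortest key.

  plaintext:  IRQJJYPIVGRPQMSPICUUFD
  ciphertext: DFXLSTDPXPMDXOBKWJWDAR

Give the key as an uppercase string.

VOHCJ

  i= 0: D-I = 21 → V
  i= 1: F-R = 14 → O
  i= 2: X-Q =  7 → H
  i= 3: L-J =  2 → C
  i= 4: S-J =  9 → J
  i= 5: T-Y = 21 → V
  i= 6: D-P = 14 → O
  i= 7: P-I =  7 → H
  i= 8: X-V =  2 → C
  i= 9: P-G =  9 → J
  i=10: M-R = 21 → V
  i=11: D-P = 14 → O
  i=12: X-Q =  7 → H
  i=13: O-M =  2 → C
  i=14: B-S =  9 → J
  i=15: K-P = 21 → V
  i=16: W-I = 14 → O
  i=17: J-C =  7 → H
  i=18: W-U =  2 → C
  i=19: D-U =  9 → J
  i=20: A-F = 21 → V
  i=21: R-D = 14 → O
  shifts repeat with period 5: VOHCJ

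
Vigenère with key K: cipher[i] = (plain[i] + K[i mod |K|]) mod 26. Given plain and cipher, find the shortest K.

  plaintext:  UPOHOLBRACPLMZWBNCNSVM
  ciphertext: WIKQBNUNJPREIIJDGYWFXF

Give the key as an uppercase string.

CTWJN

  i= 0: W-U =  2 → C
  i= 1: I-P = 19 → T
  i= 2: K-O = 22 → W
  i= 3: Q-H =  9 → J
  i= 4: B-O = 13 → N
  i= 5: N-L =  2 → C
  i= 6: U-B = 19 → T
  i= 7: N-R = 22 → W
  i= 8: J-A =  9 → J
  i= 9: P-C = 13 → N
  i=10: R-P =  2 → C
  i=11: E-L = 19 → T
  i=12: I-M = 22 → W
  i=13: I-Z =  9 → J
  i=14: J-W = 13 → N
  i=15: D-B =  2 → C
  i=16: G-N = 19 → T
  i=17: Y-C = 22 → W
  i=18: W-N =  9 → J
  i=19: F-S = 13 → N
  i=20: X-V =  2 → C
  i=21: F-M = 19 → T
  shifts repeat with period 5: CTWJN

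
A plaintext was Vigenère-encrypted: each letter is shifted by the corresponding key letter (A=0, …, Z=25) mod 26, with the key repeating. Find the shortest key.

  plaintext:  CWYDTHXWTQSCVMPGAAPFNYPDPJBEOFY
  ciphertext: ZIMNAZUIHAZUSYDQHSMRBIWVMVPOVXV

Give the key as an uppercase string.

XMOKHS

  i= 0: Z-C = 23 → X
  i= 1: I-W = 12 → M
  i= 2: M-Y = 14 → O
  i= 3: N-D = 10 → K
  i= 4: A-T =  7 → H
  i= 5: Z-H = 18 → S
  i= 6: U-X = 23 → X
  i= 7: I-W = 12 → M
  i= 8: H-T = 14 → O
  i= 9: A-Q = 10 → K
  i=10: Z-S =  7 → H
  i=11: U-C = 18 → S
  i=12: S-V = 23 → X
  i=13: Y-M = 12 → M
  i=14: D-P = 14 → O
  i=15: Q-G = 10 → K
  i=16: H-A =  7 → H
  i=17: S-A = 18 → S
  i=18: M-P = 23 → X
  i=19: R-F = 12 → M
  i=20: B-N = 14 → O
  i=21: I-Y = 10 → K
  i=22: W-P =  7 → H
  i=23: V-D = 18 → S
  i=24: M-P = 23 → X
  i=25: V-J = 12 → M
  i=26: P-B = 14 → O
  i=27: O-E = 10 → K
  i=28: V-O =  7 → H
  i=29: X-F = 18 → S
  i=30: V-Y = 23 → X
  shifts repeat with period 6: XMOKHS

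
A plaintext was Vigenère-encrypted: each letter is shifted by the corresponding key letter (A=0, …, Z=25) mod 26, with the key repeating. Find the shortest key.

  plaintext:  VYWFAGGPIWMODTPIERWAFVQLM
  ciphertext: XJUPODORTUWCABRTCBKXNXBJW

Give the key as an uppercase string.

CLYKOXI

  i= 0: X-V =  2 → C
  i= 1: J-Y = 11 → L
  i= 2: U-W = 24 → Y
  i= 3: P-F = 10 → K
  i= 4: O-A = 14 → O
  i= 5: D-G = 23 → X
  i= 6: O-G =  8 → I
  i= 7: R-P =  2 → C
  i= 8: T-I = 11 → L
  i= 9: U-W = 24 → Y
  i=10: W-M = 10 → K
  i=11: C-O = 14 → O
  i=12: A-D = 23 → X
  i=13: B-T =  8 → I
  i=14: R-P =  2 → C
  i=15: T-I = 11 → L
  i=16: C-E = 24 → Y
  i=17: B-R = 10 → K
  i=18: K-W = 14 → O
  i=19: X-A = 23 → X
  i=20: N-F =  8 → I
  i=21: X-V =  2 → C
  i=22: B-Q = 11 → L
  i=23: J-L = 24 → Y
  i=24: W-M = 10 → K
  shifts repeat with period 7: CLYKOXI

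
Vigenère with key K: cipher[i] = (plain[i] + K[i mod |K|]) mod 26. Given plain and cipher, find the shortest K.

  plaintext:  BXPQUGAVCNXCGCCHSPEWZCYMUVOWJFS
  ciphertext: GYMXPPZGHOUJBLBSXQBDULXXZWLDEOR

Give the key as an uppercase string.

FBXHVJZL

  i= 0: G-B =  5 → F
  i= 1: Y-X =  1 → B
  i= 2: M-P = 23 → X
  i= 3: X-Q =  7 → H
  i= 4: P-U = 21 → V
  i= 5: P-G =  9 → J
  i= 6: Z-A = 25 → Z
  i= 7: G-V = 11 → L
  i= 8: H-C =  5 → F
  i= 9: O-N =  1 → B
  i=10: U-X = 23 → X
  i=11: J-C =  7 → H
  i=12: B-G = 21 → V
  i=13: L-C =  9 → J
  i=14: B-C = 25 → Z
  i=15: S-H = 11 → L
  i=16: X-S =  5 → F
  i=17: Q-P =  1 → B
  i=18: B-E = 23 → X
  i=19: D-W =  7 → H
  i=20: U-Z = 21 → V
  i=21: L-C =  9 → J
  i=22: X-Y = 25 → Z
  i=23: X-M = 11 → L
  i=24: Z-U =  5 → F
  i=25: W-V =  1 → B
  i=26: L-O = 23 → X
  i=27: D-W =  7 → H
  i=28: E-J = 21 → V
  i=29: O-F =  9 → J
  i=30: R-S = 25 → Z
  shifts repeat with period 8: FBXHVJZL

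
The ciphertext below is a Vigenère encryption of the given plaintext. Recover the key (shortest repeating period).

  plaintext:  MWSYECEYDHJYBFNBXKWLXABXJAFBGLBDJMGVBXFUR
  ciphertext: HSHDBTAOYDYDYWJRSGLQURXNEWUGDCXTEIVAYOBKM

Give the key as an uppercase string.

VWPFXRWQ

  i= 0: H-M = 21 → V
  i= 1: S-W = 22 → W
  i= 2: H-S = 15 → P
  i= 3: D-Y =  5 → F
  i= 4: B-E = 23 → X
  i= 5: T-C = 17 → R
  i= 6: A-E = 22 → W
  i= 7: O-Y = 16 → Q
  i= 8: Y-D = 21 → V
  i= 9: D-H = 22 → W
  i=10: Y-J = 15 → P
  i=11: D-Y =  5 → F
  i=12: Y-B = 23 → X
  i=13: W-F = 17 → R
  i=14: J-N = 22 → W
  i=15: R-B = 16 → Q
  i=16: S-X = 21 → V
  i=17: G-K = 22 → W
  i=18: L-W = 15 → P
  i=19: Q-L =  5 → F
  i=20: U-X = 23 → X
  i=21: R-A = 17 → R
  i=22: X-B = 22 → W
  i=23: N-X = 16 → Q
  i=24: E-J = 21 → V
  i=25: W-A = 22 → W
  i=26: U-F = 15 → P
  i=27: G-B =  5 → F
  i=28: D-G = 23 → X
  i=29: C-L = 17 → R
  i=30: X-B = 22 → W
  i=31: T-D = 16 → Q
  i=32: E-J = 21 → V
  i=33: I-M = 22 → W
  i=34: V-G = 15 → P
  i=35: A-V =  5 → F
  i=36: Y-B = 23 → X
  i=37: O-X = 17 → R
  i=38: B-F = 22 → W
  i=39: K-U = 16 → Q
  i=40: M-R = 21 → V
  shifts repeat with period 8: VWPFXRWQ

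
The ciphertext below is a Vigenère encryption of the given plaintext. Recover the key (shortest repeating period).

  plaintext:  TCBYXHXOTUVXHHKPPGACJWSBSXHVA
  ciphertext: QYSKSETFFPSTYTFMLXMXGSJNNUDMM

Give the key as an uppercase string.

XWRMV

  i= 0: Q-T = 23 → X
  i= 1: Y-C = 22 → W
  i= 2: S-B = 17 → R
  i= 3: K-Y = 12 → M
  i= 4: S-X = 21 → V
  i= 5: E-H = 23 → X
  i= 6: T-X = 22 → W
  i= 7: F-O = 17 → R
  i= 8: F-T = 12 → M
  i= 9: P-U = 21 → V
  i=10: S-V = 23 → X
  i=11: T-X = 22 → W
  i=12: Y-H = 17 → R
  i=13: T-H = 12 → M
  i=14: F-K = 21 → V
  i=15: M-P = 23 → X
  i=16: L-P = 22 → W
  i=17: X-G = 17 → R
  i=18: M-A = 12 → M
  i=19: X-C = 21 → V
  i=20: G-J = 23 → X
  i=21: S-W = 22 → W
  i=22: J-S = 17 → R
  i=23: N-B = 12 → M
  i=24: N-S = 21 → V
  i=25: U-X = 23 → X
  i=26: D-H = 22 → W
  i=27: M-V = 17 → R
  i=28: M-A = 12 → M
  shifts repeat with period 5: XWRMV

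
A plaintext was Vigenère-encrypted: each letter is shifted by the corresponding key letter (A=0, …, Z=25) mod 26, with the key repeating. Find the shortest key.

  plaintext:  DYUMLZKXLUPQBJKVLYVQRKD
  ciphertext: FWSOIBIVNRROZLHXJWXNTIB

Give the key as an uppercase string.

  i= 0: F-D =  2 → C
  i= 1: W-Y = 24 → Y
  i= 2: S-U = 24 → Y
  i= 3: O-M =  2 → C
  i= 4: I-L = 23 → X
  i= 5: B-Z =  2 → C
  i= 6: I-K = 24 → Y
  i= 7: V-X = 24 → Y
  i= 8: N-L =  2 → C
  i= 9: R-U = 23 → X
  i=10: R-P =  2 → C
  i=11: O-Q = 24 → Y
  i=12: Z-B = 24 → Y
  i=13: L-J =  2 → C
  i=14: H-K = 23 → X
  i=15: X-V =  2 → C
  i=16: J-L = 24 → Y
  i=17: W-Y = 24 → Y
  i=18: X-V =  2 → C
  i=19: N-Q = 23 → X
  i=20: T-R =  2 → C
  i=21: I-K = 24 → Y
  i=22: B-D = 24 → Y
  shifts repeat with period 5: CYYCX

CYYCX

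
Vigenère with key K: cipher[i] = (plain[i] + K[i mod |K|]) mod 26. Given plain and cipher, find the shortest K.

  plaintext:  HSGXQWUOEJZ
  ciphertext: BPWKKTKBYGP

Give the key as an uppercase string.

  i= 0: B-H = 20 → U
  i= 1: P-S = 23 → X
  i= 2: W-G = 16 → Q
  i= 3: K-X = 13 → N
  i= 4: K-Q = 20 → U
  i= 5: T-W = 23 → X
  i= 6: K-U = 16 → Q
  i= 7: B-O = 13 → N
  i= 8: Y-E = 20 → U
  i= 9: G-J = 23 → X
  i=10: P-Z = 16 → Q
  shifts repeat with period 4: UXQN

UXQN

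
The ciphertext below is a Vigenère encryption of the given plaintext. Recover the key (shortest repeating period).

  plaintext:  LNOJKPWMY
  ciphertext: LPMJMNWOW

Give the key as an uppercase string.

  i= 0: L-L =  0 → A
  i= 1: P-N =  2 → C
  i= 2: M-O = 24 → Y
  i= 3: J-J =  0 → A
  i= 4: M-K =  2 → C
  i= 5: N-P = 24 → Y
  i= 6: W-W =  0 → A
  i= 7: O-M =  2 → C
  i= 8: W-Y = 24 → Y
  shifts repeat with period 3: ACY

ACY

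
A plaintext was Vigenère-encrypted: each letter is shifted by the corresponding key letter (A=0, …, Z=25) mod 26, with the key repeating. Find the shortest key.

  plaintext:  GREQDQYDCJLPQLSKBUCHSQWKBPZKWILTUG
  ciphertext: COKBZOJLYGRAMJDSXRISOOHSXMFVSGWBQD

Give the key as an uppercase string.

  i= 0: C-G = 22 → W
  i= 1: O-R = 23 → X
  i= 2: K-E =  6 → G
  i= 3: B-Q = 11 → L
  i= 4: Z-D = 22 → W
  i= 5: O-Q = 24 → Y
  i= 6: J-Y = 11 → L
  i= 7: L-D =  8 → I
  i= 8: Y-C = 22 → W
  i= 9: G-J = 23 → X
  i=10: R-L =  6 → G
  i=11: A-P = 11 → L
  i=12: M-Q = 22 → W
  i=13: J-L = 24 → Y
  i=14: D-S = 11 → L
  i=15: S-K =  8 → I
  i=16: X-B = 22 → W
  i=17: R-U = 23 → X
  i=18: I-C =  6 → G
  i=19: S-H = 11 → L
  i=20: O-S = 22 → W
  i=21: O-Q = 24 → Y
  i=22: H-W = 11 → L
  i=23: S-K =  8 → I
  i=24: X-B = 22 → W
  i=25: M-P = 23 → X
  i=26: F-Z =  6 → G
  i=27: V-K = 11 → L
  i=28: S-W = 22 → W
  i=29: G-I = 24 → Y
  i=30: W-L = 11 → L
  i=31: B-T =  8 → I
  i=32: Q-U = 22 → W
  i=33: D-G = 23 → X
  shifts repeat with period 8: WXGLWYLI

WXGLWYLI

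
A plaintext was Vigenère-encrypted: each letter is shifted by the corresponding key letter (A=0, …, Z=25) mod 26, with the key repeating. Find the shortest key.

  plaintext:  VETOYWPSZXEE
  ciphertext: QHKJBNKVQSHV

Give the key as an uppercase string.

  i= 0: Q-V = 21 → V
  i= 1: H-E =  3 → D
  i= 2: K-T = 17 → R
  i= 3: J-O = 21 → V
  i= 4: B-Y =  3 → D
  i= 5: N-W = 17 → R
  i= 6: K-P = 21 → V
  i= 7: V-S =  3 → D
  i= 8: Q-Z = 17 → R
  i= 9: S-X = 21 → V
  i=10: H-E =  3 → D
  i=11: V-E = 17 → R
  shifts repeat with period 3: VDR

VDR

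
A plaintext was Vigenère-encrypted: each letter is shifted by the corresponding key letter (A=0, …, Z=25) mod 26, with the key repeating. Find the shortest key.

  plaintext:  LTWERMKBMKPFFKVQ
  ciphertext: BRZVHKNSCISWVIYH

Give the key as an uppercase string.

  i= 0: B-L = 16 → Q
  i= 1: R-T = 24 → Y
  i= 2: Z-W =  3 → D
  i= 3: V-E = 17 → R
  i= 4: H-R = 16 → Q
  i= 5: K-M = 24 → Y
  i= 6: N-K =  3 → D
  i= 7: S-B = 17 → R
  i= 8: C-M = 16 → Q
  i= 9: I-K = 24 → Y
  i=10: S-P =  3 → D
  i=11: W-F = 17 → R
  i=12: V-F = 16 → Q
  i=13: I-K = 24 → Y
  i=14: Y-V =  3 → D
  i=15: H-Q = 17 → R
  shifts repeat with period 4: QYDR

QYDR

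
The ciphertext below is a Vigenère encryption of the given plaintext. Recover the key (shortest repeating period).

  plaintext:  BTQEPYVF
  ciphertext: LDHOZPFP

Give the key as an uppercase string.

KKR

  i= 0: L-B = 10 → K
  i= 1: D-T = 10 → K
  i= 2: H-Q = 17 → R
  i= 3: O-E = 10 → K
  i= 4: Z-P = 10 → K
  i= 5: P-Y = 17 → R
  i= 6: F-V = 10 → K
  i= 7: P-F = 10 → K
  shifts repeat with period 3: KKR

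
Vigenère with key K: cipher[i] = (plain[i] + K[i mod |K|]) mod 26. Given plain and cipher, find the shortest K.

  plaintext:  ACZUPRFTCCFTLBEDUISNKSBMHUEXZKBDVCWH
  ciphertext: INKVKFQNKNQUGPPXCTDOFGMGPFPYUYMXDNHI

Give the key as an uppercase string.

ILLBVOLU

  i= 0: I-A =  8 → I
  i= 1: N-C = 11 → L
  i= 2: K-Z = 11 → L
  i= 3: V-U =  1 → B
  i= 4: K-P = 21 → V
  i= 5: F-R = 14 → O
  i= 6: Q-F = 11 → L
  i= 7: N-T = 20 → U
  i= 8: K-C =  8 → I
  i= 9: N-C = 11 → L
  i=10: Q-F = 11 → L
  i=11: U-T =  1 → B
  i=12: G-L = 21 → V
  i=13: P-B = 14 → O
  i=14: P-E = 11 → L
  i=15: X-D = 20 → U
  i=16: C-U =  8 → I
  i=17: T-I = 11 → L
  i=18: D-S = 11 → L
  i=19: O-N =  1 → B
  i=20: F-K = 21 → V
  i=21: G-S = 14 → O
  i=22: M-B = 11 → L
  i=23: G-M = 20 → U
  i=24: P-H =  8 → I
  i=25: F-U = 11 → L
  i=26: P-E = 11 → L
  i=27: Y-X =  1 → B
  i=28: U-Z = 21 → V
  i=29: Y-K = 14 → O
  i=30: M-B = 11 → L
  i=31: X-D = 20 → U
  i=32: D-V =  8 → I
  i=33: N-C = 11 → L
  i=34: H-W = 11 → L
  i=35: I-H =  1 → B
  shifts repeat with period 8: ILLBVOLU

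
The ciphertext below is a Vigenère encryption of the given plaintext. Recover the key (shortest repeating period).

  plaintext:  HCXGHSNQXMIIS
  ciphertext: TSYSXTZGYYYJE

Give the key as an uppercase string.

MQB

  i= 0: T-H = 12 → M
  i= 1: S-C = 16 → Q
  i= 2: Y-X =  1 → B
  i= 3: S-G = 12 → M
  i= 4: X-H = 16 → Q
  i= 5: T-S =  1 → B
  i= 6: Z-N = 12 → M
  i= 7: G-Q = 16 → Q
  i= 8: Y-X =  1 → B
  i= 9: Y-M = 12 → M
  i=10: Y-I = 16 → Q
  i=11: J-I =  1 → B
  i=12: E-S = 12 → M
  shifts repeat with period 3: MQB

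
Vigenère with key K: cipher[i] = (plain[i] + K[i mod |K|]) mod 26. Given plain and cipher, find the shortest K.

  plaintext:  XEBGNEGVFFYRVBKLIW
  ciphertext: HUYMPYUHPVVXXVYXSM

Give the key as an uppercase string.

KQXGCUOM

  i= 0: H-X = 10 → K
  i= 1: U-E = 16 → Q
  i= 2: Y-B = 23 → X
  i= 3: M-G =  6 → G
  i= 4: P-N =  2 → C
  i= 5: Y-E = 20 → U
  i= 6: U-G = 14 → O
  i= 7: H-V = 12 → M
  i= 8: P-F = 10 → K
  i= 9: V-F = 16 → Q
  i=10: V-Y = 23 → X
  i=11: X-R =  6 → G
  i=12: X-V =  2 → C
  i=13: V-B = 20 → U
  i=14: Y-K = 14 → O
  i=15: X-L = 12 → M
  i=16: S-I = 10 → K
  i=17: M-W = 16 → Q
  shifts repeat with period 8: KQXGCUOM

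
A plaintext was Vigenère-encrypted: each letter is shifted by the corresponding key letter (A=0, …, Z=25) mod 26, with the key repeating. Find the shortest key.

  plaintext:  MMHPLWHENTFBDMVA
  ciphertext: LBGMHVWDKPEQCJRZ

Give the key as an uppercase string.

  i= 0: L-M = 25 → Z
  i= 1: B-M = 15 → P
  i= 2: G-H = 25 → Z
  i= 3: M-P = 23 → X
  i= 4: H-L = 22 → W
  i= 5: V-W = 25 → Z
  i= 6: W-H = 15 → P
  i= 7: D-E = 25 → Z
  i= 8: K-N = 23 → X
  i= 9: P-T = 22 → W
  i=10: E-F = 25 → Z
  i=11: Q-B = 15 → P
  i=12: C-D = 25 → Z
  i=13: J-M = 23 → X
  i=14: R-V = 22 → W
  i=15: Z-A = 25 → Z
  shifts repeat with period 5: ZPZXW

ZPZXW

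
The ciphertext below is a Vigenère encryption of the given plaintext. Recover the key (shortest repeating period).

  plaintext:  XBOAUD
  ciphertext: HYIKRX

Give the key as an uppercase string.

  i= 0: H-X = 10 → K
  i= 1: Y-B = 23 → X
  i= 2: I-O = 20 → U
  i= 3: K-A = 10 → K
  i= 4: R-U = 23 → X
  i= 5: X-D = 20 → U
  shifts repeat with period 3: KXU

KXU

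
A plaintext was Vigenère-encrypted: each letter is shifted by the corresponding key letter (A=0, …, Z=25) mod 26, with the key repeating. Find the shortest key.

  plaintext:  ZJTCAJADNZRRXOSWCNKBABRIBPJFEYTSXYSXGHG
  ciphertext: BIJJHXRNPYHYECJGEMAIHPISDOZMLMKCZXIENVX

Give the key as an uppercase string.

CZQHHORK

  i= 0: B-Z =  2 → C
  i= 1: I-J = 25 → Z
  i= 2: J-T = 16 → Q
  i= 3: J-C =  7 → H
  i= 4: H-A =  7 → H
  i= 5: X-J = 14 → O
  i= 6: R-A = 17 → R
  i= 7: N-D = 10 → K
  i= 8: P-N =  2 → C
  i= 9: Y-Z = 25 → Z
  i=10: H-R = 16 → Q
  i=11: Y-R =  7 → H
  i=12: E-X =  7 → H
  i=13: C-O = 14 → O
  i=14: J-S = 17 → R
  i=15: G-W = 10 → K
  i=16: E-C =  2 → C
  i=17: M-N = 25 → Z
  i=18: A-K = 16 → Q
  i=19: I-B =  7 → H
  i=20: H-A =  7 → H
  i=21: P-B = 14 → O
  i=22: I-R = 17 → R
  i=23: S-I = 10 → K
  i=24: D-B =  2 → C
  i=25: O-P = 25 → Z
  i=26: Z-J = 16 → Q
  i=27: M-F =  7 → H
  i=28: L-E =  7 → H
  i=29: M-Y = 14 → O
  i=30: K-T = 17 → R
  i=31: C-S = 10 → K
  i=32: Z-X =  2 → C
  i=33: X-Y = 25 → Z
  i=34: I-S = 16 → Q
  i=35: E-X =  7 → H
  i=36: N-G =  7 → H
  i=37: V-H = 14 → O
  i=38: X-G = 17 → R
  shifts repeat with period 8: CZQHHORK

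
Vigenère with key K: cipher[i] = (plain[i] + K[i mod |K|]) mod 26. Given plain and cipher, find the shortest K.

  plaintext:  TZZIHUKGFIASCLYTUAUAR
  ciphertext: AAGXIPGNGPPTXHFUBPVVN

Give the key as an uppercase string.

HBHPBVW

  i= 0: A-T =  7 → H
  i= 1: A-Z =  1 → B
  i= 2: G-Z =  7 → H
  i= 3: X-I = 15 → P
  i= 4: I-H =  1 → B
  i= 5: P-U = 21 → V
  i= 6: G-K = 22 → W
  i= 7: N-G =  7 → H
  i= 8: G-F =  1 → B
  i= 9: P-I =  7 → H
  i=10: P-A = 15 → P
  i=11: T-S =  1 → B
  i=12: X-C = 21 → V
  i=13: H-L = 22 → W
  i=14: F-Y =  7 → H
  i=15: U-T =  1 → B
  i=16: B-U =  7 → H
  i=17: P-A = 15 → P
  i=18: V-U =  1 → B
  i=19: V-A = 21 → V
  i=20: N-R = 22 → W
  shifts repeat with period 7: HBHPBVW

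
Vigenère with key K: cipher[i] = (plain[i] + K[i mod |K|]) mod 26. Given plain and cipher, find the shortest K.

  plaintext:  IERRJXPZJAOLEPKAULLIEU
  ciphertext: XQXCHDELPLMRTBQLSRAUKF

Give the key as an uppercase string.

PMGLYG

  i= 0: X-I = 15 → P
  i= 1: Q-E = 12 → M
  i= 2: X-R =  6 → G
  i= 3: C-R = 11 → L
  i= 4: H-J = 24 → Y
  i= 5: D-X =  6 → G
  i= 6: E-P = 15 → P
  i= 7: L-Z = 12 → M
  i= 8: P-J =  6 → G
  i= 9: L-A = 11 → L
  i=10: M-O = 24 → Y
  i=11: R-L =  6 → G
  i=12: T-E = 15 → P
  i=13: B-P = 12 → M
  i=14: Q-K =  6 → G
  i=15: L-A = 11 → L
  i=16: S-U = 24 → Y
  i=17: R-L =  6 → G
  i=18: A-L = 15 → P
  i=19: U-I = 12 → M
  i=20: K-E =  6 → G
  i=21: F-U = 11 → L
  shifts repeat with period 6: PMGLYG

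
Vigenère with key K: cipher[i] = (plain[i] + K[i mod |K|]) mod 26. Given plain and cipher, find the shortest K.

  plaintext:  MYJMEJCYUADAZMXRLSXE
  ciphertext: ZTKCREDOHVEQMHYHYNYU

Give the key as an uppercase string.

  i= 0: Z-M = 13 → N
  i= 1: T-Y = 21 → V
  i= 2: K-J =  1 → B
  i= 3: C-M = 16 → Q
  i= 4: R-E = 13 → N
  i= 5: E-J = 21 → V
  i= 6: D-C =  1 → B
  i= 7: O-Y = 16 → Q
  i= 8: H-U = 13 → N
  i= 9: V-A = 21 → V
  i=10: E-D =  1 → B
  i=11: Q-A = 16 → Q
  i=12: M-Z = 13 → N
  i=13: H-M = 21 → V
  i=14: Y-X =  1 → B
  i=15: H-R = 16 → Q
  i=16: Y-L = 13 → N
  i=17: N-S = 21 → V
  i=18: Y-X =  1 → B
  i=19: U-E = 16 → Q
  shifts repeat with period 4: NVBQ

NVBQ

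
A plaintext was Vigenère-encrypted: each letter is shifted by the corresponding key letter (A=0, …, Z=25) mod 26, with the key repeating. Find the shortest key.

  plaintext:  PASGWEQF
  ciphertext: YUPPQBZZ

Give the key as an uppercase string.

  i= 0: Y-P =  9 → J
  i= 1: U-A = 20 → U
  i= 2: P-S = 23 → X
  i= 3: P-G =  9 → J
  i= 4: Q-W = 20 → U
  i= 5: B-E = 23 → X
  i= 6: Z-Q =  9 → J
  i= 7: Z-F = 20 → U
  shifts repeat with period 3: JUX

JUX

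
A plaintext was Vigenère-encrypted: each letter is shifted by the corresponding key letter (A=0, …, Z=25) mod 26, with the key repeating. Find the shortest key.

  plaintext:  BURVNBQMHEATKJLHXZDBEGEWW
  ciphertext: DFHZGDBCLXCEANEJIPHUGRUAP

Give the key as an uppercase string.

  i= 0: D-B =  2 → C
  i= 1: F-U = 11 → L
  i= 2: H-R = 16 → Q
  i= 3: Z-V =  4 → E
  i= 4: G-N = 19 → T
  i= 5: D-B =  2 → C
  i= 6: B-Q = 11 → L
  i= 7: C-M = 16 → Q
  i= 8: L-H =  4 → E
  i= 9: X-E = 19 → T
  i=10: C-A =  2 → C
  i=11: E-T = 11 → L
  i=12: A-K = 16 → Q
  i=13: N-J =  4 → E
  i=14: E-L = 19 → T
  i=15: J-H =  2 → C
  i=16: I-X = 11 → L
  i=17: P-Z = 16 → Q
  i=18: H-D =  4 → E
  i=19: U-B = 19 → T
  i=20: G-E =  2 → C
  i=21: R-G = 11 → L
  i=22: U-E = 16 → Q
  i=23: A-W =  4 → E
  i=24: P-W = 19 → T
  shifts repeat with period 5: CLQET

CLQET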